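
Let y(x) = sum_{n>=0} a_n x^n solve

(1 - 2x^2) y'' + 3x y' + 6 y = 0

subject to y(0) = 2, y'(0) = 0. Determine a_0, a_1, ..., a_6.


Ansatz: y(x) = sum_{n>=0} a_n x^n, so y'(x) = sum_{n>=1} n a_n x^(n-1) and y''(x) = sum_{n>=2} n(n-1) a_n x^(n-2).
Substitute into P(x) y'' + Q(x) y' + R(x) y = 0 with P(x) = 1 - 2x^2, Q(x) = 3x, R(x) = 6, and match powers of x.
Initial conditions: a_0 = 2, a_1 = 0.
Setting the coefficient of each power of x to zero and solving order by order (substituting the coefficients already found):
  x^0: 2 a_2 + 6 a_0 = 0  ->  2 a_2 = -6 a_0 = -12  ->  a_2 = -6
  x^1: 6 a_3 + 9 a_1 = 0  ->  6 a_3 = -9 a_1 = 0  ->  a_3 = 0
  x^2: 12 a_4 + 8 a_2 = 0  ->  12 a_4 = -8 a_2 = 48  ->  a_4 = 4
  x^3: 20 a_5 + 3 a_3 = 0  ->  20 a_5 = -3 a_3 = 0  ->  a_5 = 0
  x^4: 30 a_6 - 6 a_4 = 0  ->  30 a_6 = 6 a_4 = 24  ->  a_6 = 4/5
Truncated series: y(x) = 2 - 6 x^2 + 4 x^4 + (4/5) x^6 + O(x^7).

a_0 = 2; a_1 = 0; a_2 = -6; a_3 = 0; a_4 = 4; a_5 = 0; a_6 = 4/5


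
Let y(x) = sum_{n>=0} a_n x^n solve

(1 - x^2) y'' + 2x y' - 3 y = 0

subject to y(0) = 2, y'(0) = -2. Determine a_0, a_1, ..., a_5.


Ansatz: y(x) = sum_{n>=0} a_n x^n, so y'(x) = sum_{n>=1} n a_n x^(n-1) and y''(x) = sum_{n>=2} n(n-1) a_n x^(n-2).
Substitute into P(x) y'' + Q(x) y' + R(x) y = 0 with P(x) = 1 - x^2, Q(x) = 2x, R(x) = -3, and match powers of x.
Initial conditions: a_0 = 2, a_1 = -2.
Setting the coefficient of each power of x to zero and solving order by order (substituting the coefficients already found):
  x^0: 2 a_2 - 3 a_0 = 0  ->  2 a_2 = 3 a_0 = 6  ->  a_2 = 3
  x^1: 6 a_3 - a_1 = 0  ->  6 a_3 = a_1 = -2  ->  a_3 = -1/3
  x^2: 12 a_4 - a_2 = 0  ->  12 a_4 = a_2 = 3  ->  a_4 = 1/4
  x^3: 20 a_5 - 3 a_3 = 0  ->  20 a_5 = 3 a_3 = -1  ->  a_5 = -1/20
Truncated series: y(x) = 2 - 2 x + 3 x^2 - (1/3) x^3 + (1/4) x^4 - (1/20) x^5 + O(x^6).

a_0 = 2; a_1 = -2; a_2 = 3; a_3 = -1/3; a_4 = 1/4; a_5 = -1/20


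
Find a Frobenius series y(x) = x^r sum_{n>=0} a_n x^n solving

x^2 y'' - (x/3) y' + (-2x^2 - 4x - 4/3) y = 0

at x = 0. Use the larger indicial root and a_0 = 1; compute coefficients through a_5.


Write in Frobenius form y'' + (p(x)/x) y' + (q(x)/x^2) y = 0:
  p(x) = -1/3,  q(x) = -2x^2 - 4x - 4/3.
Indicial equation: r(r-1) + (-1/3) r + (-4/3) = 0 -> roots r_1 = 2, r_2 = -2/3.
Take r = r_1 = 2. Let y(x) = x^r sum_{n>=0} a_n x^n with a_0 = 1.
Substitute y = x^r sum a_n x^n and match x^{r+n}. The recurrence is
  D(n) a_n - 4 a_{n-1} - 2 a_{n-2} = 0,  where D(n) = (r+n)(r+n-1) + (-1/3)(r+n) + (-4/3).
  a_n = [4 a_{n-1} + 2 a_{n-2}] / D(n).
Since the indicial polynomial factors as (r - r_1)(r - r_2), D(n) = (r_1 + n - r_1)(r_1 + n - r_2) = n(n + 8/3).
Evaluating step by step (a_0 = 1):
  n = 1: D(1) = 1(1 + 8/3) = 11/3; numerator = 4(1) = 4; a_1 = (4)/(11/3) = 12/11
  n = 2: D(2) = 2(2 + 8/3) = 28/3; numerator = 4(12/11) + 2(1) = 70/11; a_2 = (70/11)/(28/3) = 15/22
  n = 3: D(3) = 3(3 + 8/3) = 17; numerator = 4(15/22) + 2(12/11) = 54/11; a_3 = (54/11)/(17) = 54/187
  n = 4: D(4) = 4(4 + 8/3) = 80/3; numerator = 4(54/187) + 2(15/22) = 471/187; a_4 = (471/187)/(80/3) = 1413/14960
  n = 5: D(5) = 5(5 + 8/3) = 115/3; numerator = 4(1413/14960) + 2(54/187) = 3573/3740; a_5 = (3573/3740)/(115/3) = 10719/430100

r = 2; a_0 = 1; a_1 = 12/11; a_2 = 15/22; a_3 = 54/187; a_4 = 1413/14960; a_5 = 10719/430100


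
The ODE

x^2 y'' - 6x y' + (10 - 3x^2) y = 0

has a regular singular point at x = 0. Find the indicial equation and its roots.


Divide by x^2 to reach normal form y'' + P_1(x) y' + P_2(x) y = 0 with P_1(x) = -6/x and P_2(x) = -3 + 10/x^2.
x = 0 is a singular point because the y'-coefficient -6/x has a pole at x = 0 and the y-coefficient -3 + 10/x^2 has a pole at x = 0.
It is a regular singular point because x P_1(x) = p(x) = -6 and x^2 P_2(x) = q(x) = 10 - 3x^2 are polynomials, hence analytic at x = 0.
p(0) = -6,  q(0) = 10.
Indicial equation: r(r-1) + p(0) r + q(0) = 0, i.e. r^2 + (p(0) - 1) r + q(0) = 0, i.e. r^2 - 7 r + 10 = 0.
Discriminant: (-7)^2 - 4(10) = 9, so r = (7 ± 3)/2.
Solving: r_1 = 5, r_2 = 2.

indicial: r^2 - 7 r + 10 = 0; roots r_1 = 5, r_2 = 2


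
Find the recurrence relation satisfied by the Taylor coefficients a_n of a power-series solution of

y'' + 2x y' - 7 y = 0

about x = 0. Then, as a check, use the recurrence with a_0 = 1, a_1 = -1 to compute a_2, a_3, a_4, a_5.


Substitute y = sum_n a_n x^n.
y''(x) has coefficient (n+2)(n+1) a_{n+2} at x^n;
2 x y'(x) has coefficient 2 n a_n at x^n (shift);
-7 y(x) has coefficient -7 a_n at x^n.
Matching x^n: (n+2)(n+1) a_{n+2} + (2n - 7) a_n = 0.
Thus a_{n+2} = (-2n + 7) / ((n+1)(n+2)) * a_n.

Check with a_0 = 1, a_1 = -1 (apply the recurrence for n = 0, 1, 2, 3): a_0 = 1, a_1 = -1, a_2 = 7/2, a_3 = -5/6, a_4 = 7/8, a_5 = -1/24.

a_(n+2) = (-2n + 7) / ((n+1)(n+2)) * a_n; check: a_0 = 1, a_1 = -1, a_2 = 7/2, a_3 = -5/6, a_4 = 7/8, a_5 = -1/24


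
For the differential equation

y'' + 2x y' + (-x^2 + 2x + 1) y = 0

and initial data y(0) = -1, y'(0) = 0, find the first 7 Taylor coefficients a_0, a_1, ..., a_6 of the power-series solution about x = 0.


Ansatz: y(x) = sum_{n>=0} a_n x^n, so y'(x) = sum_{n>=1} n a_n x^(n-1) and y''(x) = sum_{n>=2} n(n-1) a_n x^(n-2).
Substitute into P(x) y'' + Q(x) y' + R(x) y = 0 with P(x) = 1, Q(x) = 2x, R(x) = -x^2 + 2x + 1, and match powers of x.
Initial conditions: a_0 = -1, a_1 = 0.
Setting the coefficient of each power of x to zero and solving order by order (substituting the coefficients already found):
  x^0: 2 a_2 + a_0 = 0  ->  2 a_2 = -a_0 = 1  ->  a_2 = 1/2
  x^1: 6 a_3 + 3 a_1 + 2 a_0 = 0  ->  6 a_3 = -3 a_1 - 2 a_0 = 2  ->  a_3 = 1/3
  x^2: 12 a_4 + 5 a_2 + 2 a_1 - a_0 = 0  ->  12 a_4 = -5 a_2 - 2 a_1 + a_0 = -7/2  ->  a_4 = -7/24
  x^3: 20 a_5 + 7 a_3 + 2 a_2 - a_1 = 0  ->  20 a_5 = -7 a_3 - 2 a_2 + a_1 = -10/3  ->  a_5 = -1/6
  x^4: 30 a_6 + 9 a_4 + 2 a_3 - a_2 = 0  ->  30 a_6 = -9 a_4 - 2 a_3 + a_2 = 59/24  ->  a_6 = 59/720
Truncated series: y(x) = -1 + (1/2) x^2 + (1/3) x^3 - (7/24) x^4 - (1/6) x^5 + (59/720) x^6 + O(x^7).

a_0 = -1; a_1 = 0; a_2 = 1/2; a_3 = 1/3; a_4 = -7/24; a_5 = -1/6; a_6 = 59/720


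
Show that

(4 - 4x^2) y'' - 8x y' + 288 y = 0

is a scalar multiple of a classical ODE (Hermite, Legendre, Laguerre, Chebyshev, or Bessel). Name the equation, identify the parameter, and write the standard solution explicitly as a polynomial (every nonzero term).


All three coefficients share the factor 4; dividing through by 4 gives  (1 - x^2) y'' - 2x y' + 72 y = 0.
This matches the Legendre equation (1 - x^2) y'' - 2x y' + n(n+1) y = 0 (note the -2x y' term) with n(n+1) = 72, so n = 8; the polynomial solution is P_8(x).
With y = sum_k a_k x^k, matching x^k gives (k+2)(k+1) a_{k+2} = [k(k+1) - n(n+1)] a_k = (k - 8)(k + 9) a_k. The right side vanishes at k = 8, so the series with the parity of 8 terminates at degree 8.
Standard normalization (P_n(1) = 1): leading coefficient (2n)!/(2^n (n!)^2) = 20922789888000/(256*1625702400) = 6435/128, so a_8 = 6435/128. Work downward with a_k = (k+1)(k+2) a_{k+2} / ((k - 8)(k + 9)):
  a_6 = (7)(8)(6435/128) / ((6 - 8)(6 + 9)) = (45045/16)/(-30) = -3003/32
  a_4 = (5)(6)(-3003/32) / ((4 - 8)(4 + 9)) = (-45045/16)/(-52) = 3465/64
  a_2 = (3)(4)(3465/64) / ((2 - 8)(2 + 9)) = (10395/16)/(-66) = -315/32
  a_0 = (1)(2)(-315/32) / ((0 - 8)(0 + 9)) = (-315/16)/(-72) = 35/128
Hence P_8(x) = 6435 x^8/128 - 3003 x^6/32 + 3465 x^4/64 - 315 x^2/32 + 35/128.

P_8(x); series = 6435 x^8/128 - 3003 x^6/32 + 3465 x^4/64 - 315 x^2/32 + 35/128


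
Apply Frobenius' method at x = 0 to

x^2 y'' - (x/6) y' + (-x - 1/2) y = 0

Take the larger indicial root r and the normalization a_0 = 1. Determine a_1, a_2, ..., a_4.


Write in Frobenius form y'' + (p(x)/x) y' + (q(x)/x^2) y = 0:
  p(x) = -1/6,  q(x) = -x - 1/2.
Indicial equation: r(r-1) + (-1/6) r + (-1/2) = 0 -> roots r_1 = 3/2, r_2 = -1/3.
Take r = r_1 = 3/2. Let y(x) = x^r sum_{n>=0} a_n x^n with a_0 = 1.
Substitute y = x^r sum a_n x^n and match x^{r+n}. The recurrence is
  D(n) a_n - 1 a_{n-1} = 0,  where D(n) = (r+n)(r+n-1) + (-1/6)(r+n) + (-1/2).
  a_n = 1 / D(n) * a_{n-1}.
Since the indicial polynomial factors as (r - r_1)(r - r_2), D(n) = (r_1 + n - r_1)(r_1 + n - r_2) = n(n + 11/6).
Evaluating step by step (a_0 = 1):
  n = 1: D(1) = 1(1 + 11/6) = 17/6; numerator = 1(1) = 1; a_1 = (1)/(17/6) = 6/17
  n = 2: D(2) = 2(2 + 11/6) = 23/3; numerator = 1(6/17) = 6/17; a_2 = (6/17)/(23/3) = 18/391
  n = 3: D(3) = 3(3 + 11/6) = 29/2; numerator = 1(18/391) = 18/391; a_3 = (18/391)/(29/2) = 36/11339
  n = 4: D(4) = 4(4 + 11/6) = 70/3; numerator = 1(36/11339) = 36/11339; a_4 = (36/11339)/(70/3) = 54/396865

r = 3/2; a_0 = 1; a_1 = 6/17; a_2 = 18/391; a_3 = 36/11339; a_4 = 54/396865


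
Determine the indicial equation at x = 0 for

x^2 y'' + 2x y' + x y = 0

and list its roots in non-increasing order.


Divide by x^2 to reach normal form y'' + P_1(x) y' + P_2(x) y = 0 with P_1(x) = 2/x and P_2(x) = 1/x.
x = 0 is a singular point because the y'-coefficient 2/x has a pole at x = 0 and the y-coefficient 1/x has a pole at x = 0.
It is a regular singular point because x P_1(x) = p(x) = 2 and x^2 P_2(x) = q(x) = x are polynomials, hence analytic at x = 0.
p(0) = 2,  q(0) = 0.
Indicial equation: r(r-1) + p(0) r + q(0) = 0, i.e. r^2 + (p(0) - 1) r + q(0) = 0, i.e. r^2 + 1 r = 0.
Discriminant: (1)^2 - 4(0) = 1, so r = (-1 ± 1)/2.
Solving: r_1 = 0, r_2 = -1.

indicial: r^2 + 1 r = 0; roots r_1 = 0, r_2 = -1


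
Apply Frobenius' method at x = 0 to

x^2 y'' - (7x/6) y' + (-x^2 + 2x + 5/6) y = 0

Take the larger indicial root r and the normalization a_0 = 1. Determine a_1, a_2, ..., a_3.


Write in Frobenius form y'' + (p(x)/x) y' + (q(x)/x^2) y = 0:
  p(x) = -7/6,  q(x) = -x^2 + 2x + 5/6.
Indicial equation: r(r-1) + (-7/6) r + (5/6) = 0 -> roots r_1 = 5/3, r_2 = 1/2.
Take r = r_1 = 5/3. Let y(x) = x^r sum_{n>=0} a_n x^n with a_0 = 1.
Substitute y = x^r sum a_n x^n and match x^{r+n}. The recurrence is
  D(n) a_n + 2 a_{n-1} - 1 a_{n-2} = 0,  where D(n) = (r+n)(r+n-1) + (-7/6)(r+n) + (5/6).
  a_n = [-2 a_{n-1} + 1 a_{n-2}] / D(n).
Since the indicial polynomial factors as (r - r_1)(r - r_2), D(n) = (r_1 + n - r_1)(r_1 + n - r_2) = n(n + 7/6).
Evaluating step by step (a_0 = 1):
  n = 1: D(1) = 1(1 + 7/6) = 13/6; numerator = -2(1) = -2; a_1 = (-2)/(13/6) = -12/13
  n = 2: D(2) = 2(2 + 7/6) = 19/3; numerator = -2(-12/13) + 1(1) = 37/13; a_2 = (37/13)/(19/3) = 111/247
  n = 3: D(3) = 3(3 + 7/6) = 25/2; numerator = -2(111/247) + 1(-12/13) = -450/247; a_3 = (-450/247)/(25/2) = -36/247

r = 5/3; a_0 = 1; a_1 = -12/13; a_2 = 111/247; a_3 = -36/247


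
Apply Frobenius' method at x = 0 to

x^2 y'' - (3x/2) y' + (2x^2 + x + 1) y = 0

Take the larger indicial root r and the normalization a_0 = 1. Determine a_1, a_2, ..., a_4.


Write in Frobenius form y'' + (p(x)/x) y' + (q(x)/x^2) y = 0:
  p(x) = -3/2,  q(x) = 2x^2 + x + 1.
Indicial equation: r(r-1) + (-3/2) r + (1) = 0 -> roots r_1 = 2, r_2 = 1/2.
Take r = r_1 = 2. Let y(x) = x^r sum_{n>=0} a_n x^n with a_0 = 1.
Substitute y = x^r sum a_n x^n and match x^{r+n}. The recurrence is
  D(n) a_n + 1 a_{n-1} + 2 a_{n-2} = 0,  where D(n) = (r+n)(r+n-1) + (-3/2)(r+n) + (1).
  a_n = [-1 a_{n-1} - 2 a_{n-2}] / D(n).
Since the indicial polynomial factors as (r - r_1)(r - r_2), D(n) = (r_1 + n - r_1)(r_1 + n - r_2) = n(n + 3/2).
Evaluating step by step (a_0 = 1):
  n = 1: D(1) = 1(1 + 3/2) = 5/2; numerator = -1(1) = -1; a_1 = (-1)/(5/2) = -2/5
  n = 2: D(2) = 2(2 + 3/2) = 7; numerator = -1(-2/5) - 2(1) = -8/5; a_2 = (-8/5)/(7) = -8/35
  n = 3: D(3) = 3(3 + 3/2) = 27/2; numerator = -1(-8/35) - 2(-2/5) = 36/35; a_3 = (36/35)/(27/2) = 8/105
  n = 4: D(4) = 4(4 + 3/2) = 22; numerator = -1(8/105) - 2(-8/35) = 8/21; a_4 = (8/21)/(22) = 4/231

r = 2; a_0 = 1; a_1 = -2/5; a_2 = -8/35; a_3 = 8/105; a_4 = 4/231


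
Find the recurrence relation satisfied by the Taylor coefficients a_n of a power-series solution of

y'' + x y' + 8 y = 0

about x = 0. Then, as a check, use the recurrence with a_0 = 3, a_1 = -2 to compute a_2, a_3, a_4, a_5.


Substitute y = sum_n a_n x^n.
y''(x) has coefficient (n+2)(n+1) a_{n+2} at x^n;
x y'(x) has coefficient n a_n at x^n (shift);
8 y(x) has coefficient 8 a_n at x^n.
Matching x^n: (n+2)(n+1) a_{n+2} + (n + 8) a_n = 0.
Thus a_{n+2} = (-n - 8) / ((n+1)(n+2)) * a_n.

Check with a_0 = 3, a_1 = -2 (apply the recurrence for n = 0, 1, 2, 3): a_0 = 3, a_1 = -2, a_2 = -12, a_3 = 3, a_4 = 10, a_5 = -33/20.

a_(n+2) = (-n - 8) / ((n+1)(n+2)) * a_n; check: a_0 = 3, a_1 = -2, a_2 = -12, a_3 = 3, a_4 = 10, a_5 = -33/20


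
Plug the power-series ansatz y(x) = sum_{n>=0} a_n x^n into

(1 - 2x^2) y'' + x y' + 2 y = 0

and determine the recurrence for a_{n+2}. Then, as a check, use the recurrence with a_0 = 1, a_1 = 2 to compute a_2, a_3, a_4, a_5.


Substitute y = sum_n a_n x^n.
(1 - 2 x^2) y'' contributes (n+2)(n+1) a_{n+2} - 2 n(n-1) a_n at x^n.
x y'(x) contributes n a_n at x^n.
2 y(x) contributes 2 a_n at x^n.
Matching x^n: (n+2)(n+1) a_{n+2} + (-2 n(n-1) + n + 2) a_n = 0.
Thus a_{n+2} = (2 n(n-1) - n - 2) / ((n+1)(n+2)) * a_n.

Check with a_0 = 1, a_1 = 2 (apply the recurrence for n = 0, 1, 2, 3): a_0 = 1, a_1 = 2, a_2 = -1, a_3 = -1, a_4 = 0, a_5 = -7/20.

a_(n+2) = (2 n(n-1) - n - 2) / ((n+1)(n+2)) * a_n; check: a_0 = 1, a_1 = 2, a_2 = -1, a_3 = -1, a_4 = 0, a_5 = -7/20


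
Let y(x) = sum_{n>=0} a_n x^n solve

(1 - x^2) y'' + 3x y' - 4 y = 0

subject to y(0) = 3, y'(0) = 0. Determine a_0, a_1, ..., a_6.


Ansatz: y(x) = sum_{n>=0} a_n x^n, so y'(x) = sum_{n>=1} n a_n x^(n-1) and y''(x) = sum_{n>=2} n(n-1) a_n x^(n-2).
Substitute into P(x) y'' + Q(x) y' + R(x) y = 0 with P(x) = 1 - x^2, Q(x) = 3x, R(x) = -4, and match powers of x.
Initial conditions: a_0 = 3, a_1 = 0.
Setting the coefficient of each power of x to zero and solving order by order (substituting the coefficients already found):
  x^0: 2 a_2 - 4 a_0 = 0  ->  2 a_2 = 4 a_0 = 12  ->  a_2 = 6
  x^1: 6 a_3 - a_1 = 0  ->  6 a_3 = a_1 = 0  ->  a_3 = 0
  x^2: 12 a_4 = 0  ->  a_4 = 0
  x^3: 20 a_5 - a_3 = 0  ->  20 a_5 = a_3 = 0  ->  a_5 = 0
  x^4: 30 a_6 - 4 a_4 = 0  ->  30 a_6 = 4 a_4 = 0  ->  a_6 = 0
Truncated series: y(x) = 3 + 6 x^2 + O(x^7).

a_0 = 3; a_1 = 0; a_2 = 6; a_3 = 0; a_4 = 0; a_5 = 0; a_6 = 0


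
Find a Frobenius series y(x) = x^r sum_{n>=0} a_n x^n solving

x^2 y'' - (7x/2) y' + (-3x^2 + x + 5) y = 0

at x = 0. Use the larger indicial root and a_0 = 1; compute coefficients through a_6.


Write in Frobenius form y'' + (p(x)/x) y' + (q(x)/x^2) y = 0:
  p(x) = -7/2,  q(x) = -3x^2 + x + 5.
Indicial equation: r(r-1) + (-7/2) r + (5) = 0 -> roots r_1 = 5/2, r_2 = 2.
Take r = r_1 = 5/2. Let y(x) = x^r sum_{n>=0} a_n x^n with a_0 = 1.
Substitute y = x^r sum a_n x^n and match x^{r+n}. The recurrence is
  D(n) a_n + 1 a_{n-1} - 3 a_{n-2} = 0,  where D(n) = (r+n)(r+n-1) + (-7/2)(r+n) + (5).
  a_n = [-1 a_{n-1} + 3 a_{n-2}] / D(n).
Since the indicial polynomial factors as (r - r_1)(r - r_2), D(n) = (r_1 + n - r_1)(r_1 + n - r_2) = n(n + 1/2).
Evaluating step by step (a_0 = 1):
  n = 1: D(1) = 1(1 + 1/2) = 3/2; numerator = -1(1) = -1; a_1 = (-1)/(3/2) = -2/3
  n = 2: D(2) = 2(2 + 1/2) = 5; numerator = -1(-2/3) + 3(1) = 11/3; a_2 = (11/3)/(5) = 11/15
  n = 3: D(3) = 3(3 + 1/2) = 21/2; numerator = -1(11/15) + 3(-2/3) = -41/15; a_3 = (-41/15)/(21/2) = -82/315
  n = 4: D(4) = 4(4 + 1/2) = 18; numerator = -1(-82/315) + 3(11/15) = 155/63; a_4 = (155/63)/(18) = 155/1134
  n = 5: D(5) = 5(5 + 1/2) = 55/2; numerator = -1(155/1134) + 3(-82/315) = -5203/5670; a_5 = (-5203/5670)/(55/2) = -473/14175
  n = 6: D(6) = 6(6 + 1/2) = 39; numerator = -1(-473/14175) + 3(155/1134) = 12571/28350; a_6 = (12571/28350)/(39) = 967/85050

r = 5/2; a_0 = 1; a_1 = -2/3; a_2 = 11/15; a_3 = -82/315; a_4 = 155/1134; a_5 = -473/14175; a_6 = 967/85050


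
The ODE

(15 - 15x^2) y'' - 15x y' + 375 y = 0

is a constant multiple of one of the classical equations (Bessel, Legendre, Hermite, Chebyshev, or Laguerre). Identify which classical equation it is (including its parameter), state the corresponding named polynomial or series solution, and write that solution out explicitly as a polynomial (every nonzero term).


All three coefficients share the factor 15; dividing through by 15 gives  (1 - x^2) y'' - x y' + 25 y = 0.
This matches the Chebyshev equation (1 - x^2) y'' - x y' + n^2 y = 0 (note the -x y' term, not -2x y') with n^2 = 25, so n = 5; the polynomial solution is T_5(x).
With y = sum_k a_k x^k, matching x^k gives (k+2)(k+1) a_{k+2} = (k^2 - n^2) a_k = (k - 5)(k + 5) a_k. The right side vanishes at k = 5, so the series with the parity of 5 terminates at degree 5.
Standard normalization: leading coefficient of T_n is 2^(n-1), so a_5 = 2^4 = 16. Work downward with a_k = (k+1)(k+2) a_{k+2} / ((k - 5)(k + 5)):
  a_3 = (4)(5)(16) / ((3 - 5)(3 + 5)) = 320/(-16) = -20
  a_1 = (2)(3)(-20) / ((1 - 5)(1 + 5)) = -120/(-24) = 5
Hence T_5(x) = 16 x^5 - 20 x^3 + 5 x.

T_5(x); series = 16 x^5 - 20 x^3 + 5 x


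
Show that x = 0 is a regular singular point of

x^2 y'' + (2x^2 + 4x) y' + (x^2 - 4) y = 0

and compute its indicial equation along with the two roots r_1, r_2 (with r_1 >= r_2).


Divide by x^2 to reach normal form y'' + P_1(x) y' + P_2(x) y = 0 with P_1(x) = 2 + 4/x and P_2(x) = 1 - 4/x^2.
x = 0 is a singular point because the y'-coefficient 2 + 4/x has a pole at x = 0 and the y-coefficient 1 - 4/x^2 has a pole at x = 0.
It is a regular singular point because x P_1(x) = p(x) = 2x + 4 and x^2 P_2(x) = q(x) = x^2 - 4 are polynomials, hence analytic at x = 0.
p(0) = 4,  q(0) = -4.
Indicial equation: r(r-1) + p(0) r + q(0) = 0, i.e. r^2 + (p(0) - 1) r + q(0) = 0, i.e. r^2 + 3 r - 4 = 0.
Discriminant: (3)^2 - 4(-4) = 25, so r = (-3 ± 5)/2.
Solving: r_1 = 1, r_2 = -4.

indicial: r^2 + 3 r - 4 = 0; roots r_1 = 1, r_2 = -4


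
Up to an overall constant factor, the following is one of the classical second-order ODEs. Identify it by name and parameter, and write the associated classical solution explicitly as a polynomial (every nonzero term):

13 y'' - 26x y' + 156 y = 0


All three coefficients share the factor 13; dividing through by 13 gives  y'' - 2x y' + 12 y = 0.
This matches the Hermite equation y'' - 2x y' + 2n y = 0 with 2n = 12, so n = 6; the polynomial solution is H_6(x).
With y = sum_k a_k x^k, matching x^k gives (k+2)(k+1) a_{k+2} = 2(k - n) a_k = 2(k - 6) a_k. The right side vanishes at k = 6, so the series with the parity of 6 terminates at degree 6.
Standard normalization: leading coefficient of H_n is 2^n, so a_6 = 2^6 = 64. Work downward with a_k = (k+1)(k+2) a_{k+2} / (2(k - n)):
  a_4 = (5)(6)(64) / (2(4 - 6)) = 1920/(-4) = -480
  a_2 = (3)(4)(-480) / (2(2 - 6)) = -5760/(-8) = 720
  a_0 = (1)(2)(720) / (2(0 - 6)) = 1440/(-12) = -120
Hence H_6(x) = 64 x^6 - 480 x^4 + 720 x^2 - 120.

H_6(x); series = 64 x^6 - 480 x^4 + 720 x^2 - 120


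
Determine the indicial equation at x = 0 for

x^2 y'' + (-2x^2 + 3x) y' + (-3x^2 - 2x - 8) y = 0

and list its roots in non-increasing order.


Divide by x^2 to reach normal form y'' + P_1(x) y' + P_2(x) y = 0 with P_1(x) = -2 + 3/x and P_2(x) = -3 - 2/x - 8/x^2.
x = 0 is a singular point because the y'-coefficient -2 + 3/x has a pole at x = 0 and the y-coefficient -3 - 2/x - 8/x^2 has a pole at x = 0.
It is a regular singular point because x P_1(x) = p(x) = 3 - 2x and x^2 P_2(x) = q(x) = -3x^2 - 2x - 8 are polynomials, hence analytic at x = 0.
p(0) = 3,  q(0) = -8.
Indicial equation: r(r-1) + p(0) r + q(0) = 0, i.e. r^2 + (p(0) - 1) r + q(0) = 0, i.e. r^2 + 2 r - 8 = 0.
Discriminant: (2)^2 - 4(-8) = 36, so r = (-2 ± 6)/2.
Solving: r_1 = 2, r_2 = -4.

indicial: r^2 + 2 r - 8 = 0; roots r_1 = 2, r_2 = -4


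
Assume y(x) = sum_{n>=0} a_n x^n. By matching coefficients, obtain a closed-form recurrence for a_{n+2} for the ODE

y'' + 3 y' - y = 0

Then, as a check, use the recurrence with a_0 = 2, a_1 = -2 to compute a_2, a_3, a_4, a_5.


Substitute y = sum_n a_n x^n.
y''(x) has coefficient (n+2)(n+1) a_{n+2} at x^n;
3 y'(x) has coefficient 3 (n+1) a_{n+1} at x^n;
-y(x) has coefficient -1 a_n at x^n.
Matching x^n: (n+2)(n+1) a_{n+2} + 3 (n+1) a_{n+1} - 1 a_n = 0.
Thus a_{n+2} = [-3 (n+1) a_{n+1} + 1 a_n] / ((n+1)(n+2)).

Check with a_0 = 2, a_1 = -2 (apply the recurrence for n = 0, 1, 2, 3): a_0 = 2, a_1 = -2, a_2 = 4, a_3 = -13/3, a_4 = 43/12, a_5 = -71/30.

a_(n+2) = [-3 (n+1) a_(n+1) + 1 a_n] / ((n+1)(n+2)); check: a_0 = 2, a_1 = -2, a_2 = 4, a_3 = -13/3, a_4 = 43/12, a_5 = -71/30


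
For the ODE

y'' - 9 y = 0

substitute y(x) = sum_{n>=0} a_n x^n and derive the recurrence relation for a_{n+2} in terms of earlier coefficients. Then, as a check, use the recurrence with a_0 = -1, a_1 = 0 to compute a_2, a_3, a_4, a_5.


Substitute y = sum_n a_n x^n into y'' + (const) y = 0.
y''(x) = sum_{n>=0} (n+2)(n+1) a_{n+2} x^n.
The ODE becomes sum_n [(n+2)(n+1) a_{n+2} - 9 a_n] x^n = 0.
Setting each coefficient to zero gives the recurrence:
  (n+2)(n+1) a_{n+2} - 9 a_n = 0,
  a_{n+2} = 9 / ((n+1)(n+2)) a_n.

Check with a_0 = -1, a_1 = 0 (apply the recurrence for n = 0, 1, 2, 3): a_0 = -1, a_1 = 0, a_2 = -9/2, a_3 = 0, a_4 = -27/8, a_5 = 0.

a_{n+2} = 9/((n+1)(n+2)) * a_n; check: a_0 = -1, a_1 = 0, a_2 = -9/2, a_3 = 0, a_4 = -27/8, a_5 = 0


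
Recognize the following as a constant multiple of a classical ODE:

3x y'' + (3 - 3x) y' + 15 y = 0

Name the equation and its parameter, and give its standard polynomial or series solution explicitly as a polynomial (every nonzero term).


All three coefficients share the factor 3; dividing through by 3 gives  x y'' + (1 - x) y' + 5 y = 0.
This matches the Laguerre equation x y'' + (1 - x) y' + n y = 0 with n = 5; the polynomial solution is L_5(x).
With y = sum_k a_k x^k, matching x^k gives (k+1)k a_{k+1} + (k+1) a_{k+1} - k a_k + n a_k = 0, i.e. (k+1)^2 a_{k+1} = (k - n) a_k = (k - 5) a_k. The right side vanishes at k = 5, so the series terminates at degree 5.
Standard normalization L_n(0) = 1 gives a_0 = 1. Work upward with a_{k+1} = (k - 5) a_k / (k+1)^2:
  a_1 = (0 - 5)(1) / 1^2 = -5/1 = -5
  a_2 = (1 - 5)(-5) / 2^2 = 20/4 = 5
  a_3 = (2 - 5)(5) / 3^2 = -15/9 = -5/3
  a_4 = (3 - 5)(-5/3) / 4^2 = (10/3)/16 = 5/24
  a_5 = (4 - 5)(5/24) / 5^2 = (-5/24)/25 = -1/120
Hence L_5(x) = -x^5/120 + 5 x^4/24 - 5 x^3/3 + 5 x^2 - 5 x + 1.

L_5(x); series = -x^5/120 + 5 x^4/24 - 5 x^3/3 + 5 x^2 - 5 x + 1


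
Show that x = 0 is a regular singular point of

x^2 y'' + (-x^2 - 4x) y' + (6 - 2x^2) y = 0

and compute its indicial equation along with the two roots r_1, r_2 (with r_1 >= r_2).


Divide by x^2 to reach normal form y'' + P_1(x) y' + P_2(x) y = 0 with P_1(x) = -1 - 4/x and P_2(x) = -2 + 6/x^2.
x = 0 is a singular point because the y'-coefficient -1 - 4/x has a pole at x = 0 and the y-coefficient -2 + 6/x^2 has a pole at x = 0.
It is a regular singular point because x P_1(x) = p(x) = -x - 4 and x^2 P_2(x) = q(x) = 6 - 2x^2 are polynomials, hence analytic at x = 0.
p(0) = -4,  q(0) = 6.
Indicial equation: r(r-1) + p(0) r + q(0) = 0, i.e. r^2 + (p(0) - 1) r + q(0) = 0, i.e. r^2 - 5 r + 6 = 0.
Discriminant: (-5)^2 - 4(6) = 1, so r = (5 ± 1)/2.
Solving: r_1 = 3, r_2 = 2.

indicial: r^2 - 5 r + 6 = 0; roots r_1 = 3, r_2 = 2


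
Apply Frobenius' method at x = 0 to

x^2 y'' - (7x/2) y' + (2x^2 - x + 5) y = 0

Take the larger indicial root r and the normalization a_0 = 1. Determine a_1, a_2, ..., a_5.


Write in Frobenius form y'' + (p(x)/x) y' + (q(x)/x^2) y = 0:
  p(x) = -7/2,  q(x) = 2x^2 - x + 5.
Indicial equation: r(r-1) + (-7/2) r + (5) = 0 -> roots r_1 = 5/2, r_2 = 2.
Take r = r_1 = 5/2. Let y(x) = x^r sum_{n>=0} a_n x^n with a_0 = 1.
Substitute y = x^r sum a_n x^n and match x^{r+n}. The recurrence is
  D(n) a_n - 1 a_{n-1} + 2 a_{n-2} = 0,  where D(n) = (r+n)(r+n-1) + (-7/2)(r+n) + (5).
  a_n = [1 a_{n-1} - 2 a_{n-2}] / D(n).
Since the indicial polynomial factors as (r - r_1)(r - r_2), D(n) = (r_1 + n - r_1)(r_1 + n - r_2) = n(n + 1/2).
Evaluating step by step (a_0 = 1):
  n = 1: D(1) = 1(1 + 1/2) = 3/2; numerator = 1(1) = 1; a_1 = (1)/(3/2) = 2/3
  n = 2: D(2) = 2(2 + 1/2) = 5; numerator = 1(2/3) - 2(1) = -4/3; a_2 = (-4/3)/(5) = -4/15
  n = 3: D(3) = 3(3 + 1/2) = 21/2; numerator = 1(-4/15) - 2(2/3) = -8/5; a_3 = (-8/5)/(21/2) = -16/105
  n = 4: D(4) = 4(4 + 1/2) = 18; numerator = 1(-16/105) - 2(-4/15) = 8/21; a_4 = (8/21)/(18) = 4/189
  n = 5: D(5) = 5(5 + 1/2) = 55/2; numerator = 1(4/189) - 2(-16/105) = 44/135; a_5 = (44/135)/(55/2) = 8/675

r = 5/2; a_0 = 1; a_1 = 2/3; a_2 = -4/15; a_3 = -16/105; a_4 = 4/189; a_5 = 8/675


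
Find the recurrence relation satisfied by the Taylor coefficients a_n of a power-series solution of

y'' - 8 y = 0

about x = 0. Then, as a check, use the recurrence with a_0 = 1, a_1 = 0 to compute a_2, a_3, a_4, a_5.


Substitute y = sum_n a_n x^n into y'' + (const) y = 0.
y''(x) = sum_{n>=0} (n+2)(n+1) a_{n+2} x^n.
The ODE becomes sum_n [(n+2)(n+1) a_{n+2} - 8 a_n] x^n = 0.
Setting each coefficient to zero gives the recurrence:
  (n+2)(n+1) a_{n+2} - 8 a_n = 0,
  a_{n+2} = 8 / ((n+1)(n+2)) a_n.

Check with a_0 = 1, a_1 = 0 (apply the recurrence for n = 0, 1, 2, 3): a_0 = 1, a_1 = 0, a_2 = 4, a_3 = 0, a_4 = 8/3, a_5 = 0.

a_{n+2} = 8/((n+1)(n+2)) * a_n; check: a_0 = 1, a_1 = 0, a_2 = 4, a_3 = 0, a_4 = 8/3, a_5 = 0


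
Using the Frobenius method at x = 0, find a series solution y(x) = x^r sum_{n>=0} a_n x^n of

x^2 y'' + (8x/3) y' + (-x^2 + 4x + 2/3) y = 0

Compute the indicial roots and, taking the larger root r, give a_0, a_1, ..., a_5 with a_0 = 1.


Write in Frobenius form y'' + (p(x)/x) y' + (q(x)/x^2) y = 0:
  p(x) = 8/3,  q(x) = -x^2 + 4x + 2/3.
Indicial equation: r(r-1) + (8/3) r + (2/3) = 0 -> roots r_1 = -2/3, r_2 = -1.
Take r = r_1 = -2/3. Let y(x) = x^r sum_{n>=0} a_n x^n with a_0 = 1.
Substitute y = x^r sum a_n x^n and match x^{r+n}. The recurrence is
  D(n) a_n + 4 a_{n-1} - 1 a_{n-2} = 0,  where D(n) = (r+n)(r+n-1) + (8/3)(r+n) + (2/3).
  a_n = [-4 a_{n-1} + 1 a_{n-2}] / D(n).
Since the indicial polynomial factors as (r - r_1)(r - r_2), D(n) = (r_1 + n - r_1)(r_1 + n - r_2) = n(n + 1/3).
Evaluating step by step (a_0 = 1):
  n = 1: D(1) = 1(1 + 1/3) = 4/3; numerator = -4(1) = -4; a_1 = (-4)/(4/3) = -3
  n = 2: D(2) = 2(2 + 1/3) = 14/3; numerator = -4(-3) + 1(1) = 13; a_2 = (13)/(14/3) = 39/14
  n = 3: D(3) = 3(3 + 1/3) = 10; numerator = -4(39/14) + 1(-3) = -99/7; a_3 = (-99/7)/(10) = -99/70
  n = 4: D(4) = 4(4 + 1/3) = 52/3; numerator = -4(-99/70) + 1(39/14) = 591/70; a_4 = (591/70)/(52/3) = 1773/3640
  n = 5: D(5) = 5(5 + 1/3) = 80/3; numerator = -4(1773/3640) + 1(-99/70) = -306/91; a_5 = (-306/91)/(80/3) = -459/3640

r = -2/3; a_0 = 1; a_1 = -3; a_2 = 39/14; a_3 = -99/70; a_4 = 1773/3640; a_5 = -459/3640


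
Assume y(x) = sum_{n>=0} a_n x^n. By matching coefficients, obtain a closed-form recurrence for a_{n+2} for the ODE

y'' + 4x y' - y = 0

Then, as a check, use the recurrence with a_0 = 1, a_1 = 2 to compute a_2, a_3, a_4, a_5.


Substitute y = sum_n a_n x^n.
y''(x) has coefficient (n+2)(n+1) a_{n+2} at x^n;
4 x y'(x) has coefficient 4 n a_n at x^n (shift);
-y(x) has coefficient -1 a_n at x^n.
Matching x^n: (n+2)(n+1) a_{n+2} + (4n - 1) a_n = 0.
Thus a_{n+2} = (-4n + 1) / ((n+1)(n+2)) * a_n.

Check with a_0 = 1, a_1 = 2 (apply the recurrence for n = 0, 1, 2, 3): a_0 = 1, a_1 = 2, a_2 = 1/2, a_3 = -1, a_4 = -7/24, a_5 = 11/20.

a_(n+2) = (-4n + 1) / ((n+1)(n+2)) * a_n; check: a_0 = 1, a_1 = 2, a_2 = 1/2, a_3 = -1, a_4 = -7/24, a_5 = 11/20


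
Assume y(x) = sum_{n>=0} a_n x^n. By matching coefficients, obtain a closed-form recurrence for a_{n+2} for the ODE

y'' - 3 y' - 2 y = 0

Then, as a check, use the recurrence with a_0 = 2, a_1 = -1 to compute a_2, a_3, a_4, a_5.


Substitute y = sum_n a_n x^n.
y''(x) has coefficient (n+2)(n+1) a_{n+2} at x^n;
-3 y'(x) has coefficient -3 (n+1) a_{n+1} at x^n;
-2 y(x) has coefficient -2 a_n at x^n.
Matching x^n: (n+2)(n+1) a_{n+2} - 3 (n+1) a_{n+1} - 2 a_n = 0.
Thus a_{n+2} = [3 (n+1) a_{n+1} + 2 a_n] / ((n+1)(n+2)).

Check with a_0 = 2, a_1 = -1 (apply the recurrence for n = 0, 1, 2, 3): a_0 = 2, a_1 = -1, a_2 = 1/2, a_3 = 1/6, a_4 = 5/24, a_5 = 17/120.

a_(n+2) = [3 (n+1) a_(n+1) + 2 a_n] / ((n+1)(n+2)); check: a_0 = 2, a_1 = -1, a_2 = 1/2, a_3 = 1/6, a_4 = 5/24, a_5 = 17/120


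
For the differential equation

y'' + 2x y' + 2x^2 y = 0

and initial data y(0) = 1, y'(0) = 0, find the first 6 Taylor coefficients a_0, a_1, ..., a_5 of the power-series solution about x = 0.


Ansatz: y(x) = sum_{n>=0} a_n x^n, so y'(x) = sum_{n>=1} n a_n x^(n-1) and y''(x) = sum_{n>=2} n(n-1) a_n x^(n-2).
Substitute into P(x) y'' + Q(x) y' + R(x) y = 0 with P(x) = 1, Q(x) = 2x, R(x) = 2x^2, and match powers of x.
Initial conditions: a_0 = 1, a_1 = 0.
Setting the coefficient of each power of x to zero and solving order by order (substituting the coefficients already found):
  x^0: 2 a_2 = 0  ->  a_2 = 0
  x^1: 6 a_3 + 2 a_1 = 0  ->  6 a_3 = -2 a_1 = 0  ->  a_3 = 0
  x^2: 12 a_4 + 4 a_2 + 2 a_0 = 0  ->  12 a_4 = -4 a_2 - 2 a_0 = -2  ->  a_4 = -1/6
  x^3: 20 a_5 + 6 a_3 + 2 a_1 = 0  ->  20 a_5 = -6 a_3 - 2 a_1 = 0  ->  a_5 = 0
Truncated series: y(x) = 1 - (1/6) x^4 + O(x^6).

a_0 = 1; a_1 = 0; a_2 = 0; a_3 = 0; a_4 = -1/6; a_5 = 0


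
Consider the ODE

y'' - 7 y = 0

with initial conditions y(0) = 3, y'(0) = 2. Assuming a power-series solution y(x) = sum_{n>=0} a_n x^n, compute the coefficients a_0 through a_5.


Ansatz: y(x) = sum_{n>=0} a_n x^n, so y'(x) = sum_{n>=1} n a_n x^(n-1) and y''(x) = sum_{n>=2} n(n-1) a_n x^(n-2).
Substitute into P(x) y'' + Q(x) y' + R(x) y = 0 with P(x) = 1, Q(x) = 0, R(x) = -7, and match powers of x.
Initial conditions: a_0 = 3, a_1 = 2.
Setting the coefficient of each power of x to zero and solving order by order (substituting the coefficients already found):
  x^0: 2 a_2 - 7 a_0 = 0  ->  2 a_2 = 7 a_0 = 21  ->  a_2 = 21/2
  x^1: 6 a_3 - 7 a_1 = 0  ->  6 a_3 = 7 a_1 = 14  ->  a_3 = 7/3
  x^2: 12 a_4 - 7 a_2 = 0  ->  12 a_4 = 7 a_2 = 147/2  ->  a_4 = 49/8
  x^3: 20 a_5 - 7 a_3 = 0  ->  20 a_5 = 7 a_3 = 49/3  ->  a_5 = 49/60
Truncated series: y(x) = 3 + 2 x + (21/2) x^2 + (7/3) x^3 + (49/8) x^4 + (49/60) x^5 + O(x^6).

a_0 = 3; a_1 = 2; a_2 = 21/2; a_3 = 7/3; a_4 = 49/8; a_5 = 49/60


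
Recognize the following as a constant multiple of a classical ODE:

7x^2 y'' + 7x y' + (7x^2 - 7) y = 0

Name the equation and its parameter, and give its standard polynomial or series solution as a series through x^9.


All three coefficients share the factor 7; dividing through by 7 gives  x^2 y'' + x y' + (x^2 - 1) y = 0.
This matches the Bessel equation x^2 y'' + x y' + (x^2 - nu^2) y = 0 with nu^2 = 1, so nu = 1; the solution bounded at x = 0 is J_1(x).
Frobenius at x = 0: indicial roots ±nu; for r = nu the recurrence k(k + 2nu) c_k = -c_{k-2} gives the standard series J_nu(x) = sum_{k>=0} (-1)^k / (k! (k+nu)!) (x/2)^(2k+nu). Evaluate the first 5 terms:
  k = 0: (-1)^0 / (0! * 1! * 2^1) x^1 = 1/(1*1*2) x^1 = (1/2) x^1
  k = 1: (-1)^1 / (1! * 2! * 2^3) x^3 = -1/(1*2*8) x^3 = (-1/16) x^3
  k = 2: (-1)^2 / (2! * 3! * 2^5) x^5 = 1/(2*6*32) x^5 = (1/384) x^5
  k = 3: (-1)^3 / (3! * 4! * 2^7) x^7 = -1/(6*24*128) x^7 = (-1/18432) x^7
  k = 4: (-1)^4 / (4! * 5! * 2^9) x^9 = 1/(24*120*512) x^9 = (1/1474560) x^9
Hence J_1(x) = x^9/1474560 - x^7/18432 + x^5/384 - x^3/16 + x/2 + ....

J_1(x); series = x^9/1474560 - x^7/18432 + x^5/384 - x^3/16 + x/2


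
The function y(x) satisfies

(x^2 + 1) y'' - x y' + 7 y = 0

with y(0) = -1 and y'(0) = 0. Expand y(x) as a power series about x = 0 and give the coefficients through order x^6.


Ansatz: y(x) = sum_{n>=0} a_n x^n, so y'(x) = sum_{n>=1} n a_n x^(n-1) and y''(x) = sum_{n>=2} n(n-1) a_n x^(n-2).
Substitute into P(x) y'' + Q(x) y' + R(x) y = 0 with P(x) = x^2 + 1, Q(x) = -x, R(x) = 7, and match powers of x.
Initial conditions: a_0 = -1, a_1 = 0.
Setting the coefficient of each power of x to zero and solving order by order (substituting the coefficients already found):
  x^0: 2 a_2 + 7 a_0 = 0  ->  2 a_2 = -7 a_0 = 7  ->  a_2 = 7/2
  x^1: 6 a_3 + 6 a_1 = 0  ->  6 a_3 = -6 a_1 = 0  ->  a_3 = 0
  x^2: 12 a_4 + 7 a_2 = 0  ->  12 a_4 = -7 a_2 = -49/2  ->  a_4 = -49/24
  x^3: 20 a_5 + 10 a_3 = 0  ->  20 a_5 = -10 a_3 = 0  ->  a_5 = 0
  x^4: 30 a_6 + 15 a_4 = 0  ->  30 a_6 = -15 a_4 = 245/8  ->  a_6 = 49/48
Truncated series: y(x) = -1 + (7/2) x^2 - (49/24) x^4 + (49/48) x^6 + O(x^7).

a_0 = -1; a_1 = 0; a_2 = 7/2; a_3 = 0; a_4 = -49/24; a_5 = 0; a_6 = 49/48


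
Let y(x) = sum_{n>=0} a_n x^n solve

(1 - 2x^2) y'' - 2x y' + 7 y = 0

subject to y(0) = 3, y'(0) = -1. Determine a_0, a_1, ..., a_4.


Ansatz: y(x) = sum_{n>=0} a_n x^n, so y'(x) = sum_{n>=1} n a_n x^(n-1) and y''(x) = sum_{n>=2} n(n-1) a_n x^(n-2).
Substitute into P(x) y'' + Q(x) y' + R(x) y = 0 with P(x) = 1 - 2x^2, Q(x) = -2x, R(x) = 7, and match powers of x.
Initial conditions: a_0 = 3, a_1 = -1.
Setting the coefficient of each power of x to zero and solving order by order (substituting the coefficients already found):
  x^0: 2 a_2 + 7 a_0 = 0  ->  2 a_2 = -7 a_0 = -21  ->  a_2 = -21/2
  x^1: 6 a_3 + 5 a_1 = 0  ->  6 a_3 = -5 a_1 = 5  ->  a_3 = 5/6
  x^2: 12 a_4 - a_2 = 0  ->  12 a_4 = a_2 = -21/2  ->  a_4 = -7/8
Truncated series: y(x) = 3 - x - (21/2) x^2 + (5/6) x^3 - (7/8) x^4 + O(x^5).

a_0 = 3; a_1 = -1; a_2 = -21/2; a_3 = 5/6; a_4 = -7/8


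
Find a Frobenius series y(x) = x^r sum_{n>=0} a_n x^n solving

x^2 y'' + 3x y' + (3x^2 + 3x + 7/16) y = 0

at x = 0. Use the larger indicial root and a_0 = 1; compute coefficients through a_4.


Write in Frobenius form y'' + (p(x)/x) y' + (q(x)/x^2) y = 0:
  p(x) = 3,  q(x) = 3x^2 + 3x + 7/16.
Indicial equation: r(r-1) + (3) r + (7/16) = 0 -> roots r_1 = -1/4, r_2 = -7/4.
Take r = r_1 = -1/4. Let y(x) = x^r sum_{n>=0} a_n x^n with a_0 = 1.
Substitute y = x^r sum a_n x^n and match x^{r+n}. The recurrence is
  D(n) a_n + 3 a_{n-1} + 3 a_{n-2} = 0,  where D(n) = (r+n)(r+n-1) + (3)(r+n) + (7/16).
  a_n = [-3 a_{n-1} - 3 a_{n-2}] / D(n).
Since the indicial polynomial factors as (r - r_1)(r - r_2), D(n) = (r_1 + n - r_1)(r_1 + n - r_2) = n(n + 3/2).
Evaluating step by step (a_0 = 1):
  n = 1: D(1) = 1(1 + 3/2) = 5/2; numerator = -3(1) = -3; a_1 = (-3)/(5/2) = -6/5
  n = 2: D(2) = 2(2 + 3/2) = 7; numerator = -3(-6/5) - 3(1) = 3/5; a_2 = (3/5)/(7) = 3/35
  n = 3: D(3) = 3(3 + 3/2) = 27/2; numerator = -3(3/35) - 3(-6/5) = 117/35; a_3 = (117/35)/(27/2) = 26/105
  n = 4: D(4) = 4(4 + 3/2) = 22; numerator = -3(26/105) - 3(3/35) = -1; a_4 = (-1)/(22) = -1/22

r = -1/4; a_0 = 1; a_1 = -6/5; a_2 = 3/35; a_3 = 26/105; a_4 = -1/22


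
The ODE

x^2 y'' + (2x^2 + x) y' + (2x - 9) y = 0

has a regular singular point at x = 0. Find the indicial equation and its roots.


Divide by x^2 to reach normal form y'' + P_1(x) y' + P_2(x) y = 0 with P_1(x) = 2 + 1/x and P_2(x) = 2/x - 9/x^2.
x = 0 is a singular point because the y'-coefficient 2 + 1/x has a pole at x = 0 and the y-coefficient 2/x - 9/x^2 has a pole at x = 0.
It is a regular singular point because x P_1(x) = p(x) = 2x + 1 and x^2 P_2(x) = q(x) = 2x - 9 are polynomials, hence analytic at x = 0.
p(0) = 1,  q(0) = -9.
Indicial equation: r(r-1) + p(0) r + q(0) = 0, i.e. r^2 + (p(0) - 1) r + q(0) = 0, i.e. r^2 - 9 = 0.
Discriminant: (0)^2 - 4(-9) = 36, so r = (0 ± 6)/2.
Solving: r_1 = 3, r_2 = -3.

indicial: r^2 - 9 = 0; roots r_1 = 3, r_2 = -3


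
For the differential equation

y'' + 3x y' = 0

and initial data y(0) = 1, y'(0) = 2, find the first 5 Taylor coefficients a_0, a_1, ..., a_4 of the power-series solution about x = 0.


Ansatz: y(x) = sum_{n>=0} a_n x^n, so y'(x) = sum_{n>=1} n a_n x^(n-1) and y''(x) = sum_{n>=2} n(n-1) a_n x^(n-2).
Substitute into P(x) y'' + Q(x) y' + R(x) y = 0 with P(x) = 1, Q(x) = 3x, R(x) = 0, and match powers of x.
Initial conditions: a_0 = 1, a_1 = 2.
Setting the coefficient of each power of x to zero and solving order by order (substituting the coefficients already found):
  x^0: 2 a_2 = 0  ->  a_2 = 0
  x^1: 6 a_3 + 3 a_1 = 0  ->  6 a_3 = -3 a_1 = -6  ->  a_3 = -1
  x^2: 12 a_4 + 6 a_2 = 0  ->  12 a_4 = -6 a_2 = 0  ->  a_4 = 0
Truncated series: y(x) = 1 + 2 x - x^3 + O(x^5).

a_0 = 1; a_1 = 2; a_2 = 0; a_3 = -1; a_4 = 0


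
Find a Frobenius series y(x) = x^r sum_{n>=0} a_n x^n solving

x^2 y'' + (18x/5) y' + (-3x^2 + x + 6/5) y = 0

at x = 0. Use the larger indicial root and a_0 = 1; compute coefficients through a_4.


Write in Frobenius form y'' + (p(x)/x) y' + (q(x)/x^2) y = 0:
  p(x) = 18/5,  q(x) = -3x^2 + x + 6/5.
Indicial equation: r(r-1) + (18/5) r + (6/5) = 0 -> roots r_1 = -3/5, r_2 = -2.
Take r = r_1 = -3/5. Let y(x) = x^r sum_{n>=0} a_n x^n with a_0 = 1.
Substitute y = x^r sum a_n x^n and match x^{r+n}. The recurrence is
  D(n) a_n + 1 a_{n-1} - 3 a_{n-2} = 0,  where D(n) = (r+n)(r+n-1) + (18/5)(r+n) + (6/5).
  a_n = [-1 a_{n-1} + 3 a_{n-2}] / D(n).
Since the indicial polynomial factors as (r - r_1)(r - r_2), D(n) = (r_1 + n - r_1)(r_1 + n - r_2) = n(n + 7/5).
Evaluating step by step (a_0 = 1):
  n = 1: D(1) = 1(1 + 7/5) = 12/5; numerator = -1(1) = -1; a_1 = (-1)/(12/5) = -5/12
  n = 2: D(2) = 2(2 + 7/5) = 34/5; numerator = -1(-5/12) + 3(1) = 41/12; a_2 = (41/12)/(34/5) = 205/408
  n = 3: D(3) = 3(3 + 7/5) = 66/5; numerator = -1(205/408) + 3(-5/12) = -715/408; a_3 = (-715/408)/(66/5) = -325/2448
  n = 4: D(4) = 4(4 + 7/5) = 108/5; numerator = -1(-325/2448) + 3(205/408) = 4015/2448; a_4 = (4015/2448)/(108/5) = 20075/264384

r = -3/5; a_0 = 1; a_1 = -5/12; a_2 = 205/408; a_3 = -325/2448; a_4 = 20075/264384


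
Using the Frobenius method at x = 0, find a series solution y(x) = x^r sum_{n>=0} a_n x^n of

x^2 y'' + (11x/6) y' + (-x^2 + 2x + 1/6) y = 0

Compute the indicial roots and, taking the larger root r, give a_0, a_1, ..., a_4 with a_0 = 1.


Write in Frobenius form y'' + (p(x)/x) y' + (q(x)/x^2) y = 0:
  p(x) = 11/6,  q(x) = -x^2 + 2x + 1/6.
Indicial equation: r(r-1) + (11/6) r + (1/6) = 0 -> roots r_1 = -1/3, r_2 = -1/2.
Take r = r_1 = -1/3. Let y(x) = x^r sum_{n>=0} a_n x^n with a_0 = 1.
Substitute y = x^r sum a_n x^n and match x^{r+n}. The recurrence is
  D(n) a_n + 2 a_{n-1} - 1 a_{n-2} = 0,  where D(n) = (r+n)(r+n-1) + (11/6)(r+n) + (1/6).
  a_n = [-2 a_{n-1} + 1 a_{n-2}] / D(n).
Since the indicial polynomial factors as (r - r_1)(r - r_2), D(n) = (r_1 + n - r_1)(r_1 + n - r_2) = n(n + 1/6).
Evaluating step by step (a_0 = 1):
  n = 1: D(1) = 1(1 + 1/6) = 7/6; numerator = -2(1) = -2; a_1 = (-2)/(7/6) = -12/7
  n = 2: D(2) = 2(2 + 1/6) = 13/3; numerator = -2(-12/7) + 1(1) = 31/7; a_2 = (31/7)/(13/3) = 93/91
  n = 3: D(3) = 3(3 + 1/6) = 19/2; numerator = -2(93/91) + 1(-12/7) = -342/91; a_3 = (-342/91)/(19/2) = -36/91
  n = 4: D(4) = 4(4 + 1/6) = 50/3; numerator = -2(-36/91) + 1(93/91) = 165/91; a_4 = (165/91)/(50/3) = 99/910

r = -1/3; a_0 = 1; a_1 = -12/7; a_2 = 93/91; a_3 = -36/91; a_4 = 99/910


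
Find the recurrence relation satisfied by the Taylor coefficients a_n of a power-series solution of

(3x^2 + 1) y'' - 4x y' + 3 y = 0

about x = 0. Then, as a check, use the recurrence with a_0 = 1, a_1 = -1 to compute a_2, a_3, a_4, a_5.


Substitute y = sum_n a_n x^n.
(1 + 3 x^2) y'' contributes (n+2)(n+1) a_{n+2} + 3 n(n-1) a_n at x^n.
-4 x y'(x) contributes -4 n a_n at x^n.
3 y(x) contributes 3 a_n at x^n.
Matching x^n: (n+2)(n+1) a_{n+2} + (3 n(n-1) - 4 n + 3) a_n = 0.
Thus a_{n+2} = (-3 n(n-1) + 4 n - 3) / ((n+1)(n+2)) * a_n.

Check with a_0 = 1, a_1 = -1 (apply the recurrence for n = 0, 1, 2, 3): a_0 = 1, a_1 = -1, a_2 = -3/2, a_3 = -1/6, a_4 = 1/8, a_5 = 3/40.

a_(n+2) = (-3 n(n-1) + 4 n - 3) / ((n+1)(n+2)) * a_n; check: a_0 = 1, a_1 = -1, a_2 = -3/2, a_3 = -1/6, a_4 = 1/8, a_5 = 3/40


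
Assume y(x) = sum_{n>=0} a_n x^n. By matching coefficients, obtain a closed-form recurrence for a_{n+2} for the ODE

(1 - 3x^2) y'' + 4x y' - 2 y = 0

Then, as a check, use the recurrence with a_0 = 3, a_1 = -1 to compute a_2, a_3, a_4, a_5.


Substitute y = sum_n a_n x^n.
(1 - 3 x^2) y'' contributes (n+2)(n+1) a_{n+2} - 3 n(n-1) a_n at x^n.
4 x y'(x) contributes 4 n a_n at x^n.
-2 y(x) contributes -2 a_n at x^n.
Matching x^n: (n+2)(n+1) a_{n+2} + (-3 n(n-1) + 4 n - 2) a_n = 0.
Thus a_{n+2} = (3 n(n-1) - 4 n + 2) / ((n+1)(n+2)) * a_n.

Check with a_0 = 3, a_1 = -1 (apply the recurrence for n = 0, 1, 2, 3): a_0 = 3, a_1 = -1, a_2 = 3, a_3 = 1/3, a_4 = 0, a_5 = 2/15.

a_(n+2) = (3 n(n-1) - 4 n + 2) / ((n+1)(n+2)) * a_n; check: a_0 = 3, a_1 = -1, a_2 = 3, a_3 = 1/3, a_4 = 0, a_5 = 2/15


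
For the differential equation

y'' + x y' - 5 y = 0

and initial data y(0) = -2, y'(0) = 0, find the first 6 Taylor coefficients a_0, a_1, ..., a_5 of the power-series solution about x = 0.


Ansatz: y(x) = sum_{n>=0} a_n x^n, so y'(x) = sum_{n>=1} n a_n x^(n-1) and y''(x) = sum_{n>=2} n(n-1) a_n x^(n-2).
Substitute into P(x) y'' + Q(x) y' + R(x) y = 0 with P(x) = 1, Q(x) = x, R(x) = -5, and match powers of x.
Initial conditions: a_0 = -2, a_1 = 0.
Setting the coefficient of each power of x to zero and solving order by order (substituting the coefficients already found):
  x^0: 2 a_2 - 5 a_0 = 0  ->  2 a_2 = 5 a_0 = -10  ->  a_2 = -5
  x^1: 6 a_3 - 4 a_1 = 0  ->  6 a_3 = 4 a_1 = 0  ->  a_3 = 0
  x^2: 12 a_4 - 3 a_2 = 0  ->  12 a_4 = 3 a_2 = -15  ->  a_4 = -5/4
  x^3: 20 a_5 - 2 a_3 = 0  ->  20 a_5 = 2 a_3 = 0  ->  a_5 = 0
Truncated series: y(x) = -2 - 5 x^2 - (5/4) x^4 + O(x^6).

a_0 = -2; a_1 = 0; a_2 = -5; a_3 = 0; a_4 = -5/4; a_5 = 0
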